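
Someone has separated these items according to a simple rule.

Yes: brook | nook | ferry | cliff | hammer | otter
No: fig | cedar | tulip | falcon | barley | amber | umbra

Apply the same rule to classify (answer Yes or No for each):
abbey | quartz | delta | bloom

Yes, No, No, Yes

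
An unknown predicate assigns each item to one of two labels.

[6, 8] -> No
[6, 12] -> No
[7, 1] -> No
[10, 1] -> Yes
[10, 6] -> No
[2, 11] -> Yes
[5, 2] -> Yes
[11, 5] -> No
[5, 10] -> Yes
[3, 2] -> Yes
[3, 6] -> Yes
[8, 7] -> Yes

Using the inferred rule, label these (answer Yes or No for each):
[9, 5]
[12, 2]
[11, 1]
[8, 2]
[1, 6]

No, No, No, No, Yes

Checking candidate rules against both groups, what survives is: sum is odd.
[9, 5] — 9+5 = 14, hence No.
[12, 2] — 12+2 = 14, hence No.
[11, 1] — 11+1 = 12, hence No.
[8, 2] — 8+2 = 10, hence No.
[1, 6] — 1+6 = 7, hence Yes.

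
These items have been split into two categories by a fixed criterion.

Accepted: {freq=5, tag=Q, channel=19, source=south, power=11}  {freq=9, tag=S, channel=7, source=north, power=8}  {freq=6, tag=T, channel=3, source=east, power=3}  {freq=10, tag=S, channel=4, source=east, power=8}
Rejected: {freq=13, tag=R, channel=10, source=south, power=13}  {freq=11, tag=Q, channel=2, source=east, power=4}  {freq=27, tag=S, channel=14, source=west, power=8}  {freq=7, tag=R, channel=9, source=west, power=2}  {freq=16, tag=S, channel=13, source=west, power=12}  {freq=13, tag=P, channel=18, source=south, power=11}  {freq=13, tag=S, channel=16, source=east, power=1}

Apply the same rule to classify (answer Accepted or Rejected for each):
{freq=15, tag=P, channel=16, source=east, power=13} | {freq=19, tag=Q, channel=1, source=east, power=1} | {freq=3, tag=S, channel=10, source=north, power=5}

Rejected, Rejected, Accepted

Every 'Accepted' example satisfies: freq ≤ 10 AND power ≥ 3. None of the 'Rejected' examples do.
Rejected: {freq=15, tag=P, channel=16, source=east, power=13}, since freq = 15, power = 13.
Rejected: {freq=19, tag=Q, channel=1, source=east, power=1}, since freq = 19, power = 1.
Accepted: {freq=3, tag=S, channel=10, source=north, power=5}, since freq = 3, power = 5.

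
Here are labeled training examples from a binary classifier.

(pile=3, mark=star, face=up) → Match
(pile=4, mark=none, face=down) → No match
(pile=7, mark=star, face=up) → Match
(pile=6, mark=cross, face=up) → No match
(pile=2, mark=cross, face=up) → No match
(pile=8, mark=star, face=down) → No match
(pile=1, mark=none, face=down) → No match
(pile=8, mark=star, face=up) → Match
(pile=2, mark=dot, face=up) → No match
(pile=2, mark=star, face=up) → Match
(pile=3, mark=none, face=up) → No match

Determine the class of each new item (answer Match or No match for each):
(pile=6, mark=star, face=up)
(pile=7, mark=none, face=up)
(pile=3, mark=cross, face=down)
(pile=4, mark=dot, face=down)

Rule: mark is star AND face is up. This holds for each 'Match' example and fails for each 'No match' one.
(pile=6, mark=star, face=up) → mark is star, face is up → Match.
(pile=7, mark=none, face=up) → mark is none, face is up → No match.
(pile=3, mark=cross, face=down) → mark is cross, face is down → No match.
(pile=4, mark=dot, face=down) → mark is dot, face is down → No match.

Match, No match, No match, No match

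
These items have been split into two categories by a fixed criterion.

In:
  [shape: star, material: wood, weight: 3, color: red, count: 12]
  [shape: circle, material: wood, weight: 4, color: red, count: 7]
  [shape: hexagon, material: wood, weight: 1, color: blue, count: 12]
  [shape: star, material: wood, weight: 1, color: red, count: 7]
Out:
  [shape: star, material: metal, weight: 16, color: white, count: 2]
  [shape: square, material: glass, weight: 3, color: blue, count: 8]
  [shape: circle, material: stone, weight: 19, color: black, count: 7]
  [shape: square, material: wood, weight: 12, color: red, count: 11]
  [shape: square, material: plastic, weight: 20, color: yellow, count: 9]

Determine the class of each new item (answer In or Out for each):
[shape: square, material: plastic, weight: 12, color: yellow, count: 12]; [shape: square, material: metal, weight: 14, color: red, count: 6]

Out, Out

All 'In' examples share one property — material is wood AND weight ≤ 4 — and every 'Out' example lacks it.
[shape: square, material: plastic, weight: 12, color: yellow, count: 12]: Out (material is plastic, weight = 12). [shape: square, material: metal, weight: 14, color: red, count: 6]: Out (material is metal, weight = 14).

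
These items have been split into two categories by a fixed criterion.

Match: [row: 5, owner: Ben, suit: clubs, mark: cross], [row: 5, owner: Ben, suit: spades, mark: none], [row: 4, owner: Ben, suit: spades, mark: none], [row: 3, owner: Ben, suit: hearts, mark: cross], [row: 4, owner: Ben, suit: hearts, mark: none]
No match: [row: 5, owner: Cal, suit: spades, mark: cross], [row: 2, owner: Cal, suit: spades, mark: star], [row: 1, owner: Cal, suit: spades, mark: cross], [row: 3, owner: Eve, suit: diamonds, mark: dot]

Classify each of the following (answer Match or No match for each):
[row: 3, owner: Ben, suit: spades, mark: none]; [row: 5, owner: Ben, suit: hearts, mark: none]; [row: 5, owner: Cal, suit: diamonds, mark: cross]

Match, Match, No match

Checking candidate rules against both groups, what survives is: owner is Ben.
[row: 3, owner: Ben, suit: spades, mark: none] — owner is Ben, hence Match. [row: 5, owner: Ben, suit: hearts, mark: none] — owner is Ben, hence Match. [row: 5, owner: Cal, suit: diamonds, mark: cross] — owner is Cal, hence No match.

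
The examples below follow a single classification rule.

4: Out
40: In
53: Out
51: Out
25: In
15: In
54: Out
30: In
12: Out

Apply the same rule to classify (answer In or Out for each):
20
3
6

'In' ⟺ multiple of 5.
20 — 20 = 5·4, hence In.
3 — 3 = 5·0 + 3, hence Out.
6 — 6 = 5·1 + 1, hence Out.

In, Out, Out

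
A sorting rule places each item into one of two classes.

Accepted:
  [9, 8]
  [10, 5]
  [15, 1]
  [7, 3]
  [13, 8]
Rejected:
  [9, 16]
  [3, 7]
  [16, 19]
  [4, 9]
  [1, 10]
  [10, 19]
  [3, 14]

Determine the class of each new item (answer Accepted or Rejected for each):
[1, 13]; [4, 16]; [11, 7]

Rejected, Rejected, Accepted

A rule that fits every label: first > second — true of each 'Accepted' example, false of each 'Rejected' one.
Rejected: [1, 13], since 1 < 13.
Rejected: [4, 16], since 4 < 16.
Accepted: [11, 7], since 11 > 7.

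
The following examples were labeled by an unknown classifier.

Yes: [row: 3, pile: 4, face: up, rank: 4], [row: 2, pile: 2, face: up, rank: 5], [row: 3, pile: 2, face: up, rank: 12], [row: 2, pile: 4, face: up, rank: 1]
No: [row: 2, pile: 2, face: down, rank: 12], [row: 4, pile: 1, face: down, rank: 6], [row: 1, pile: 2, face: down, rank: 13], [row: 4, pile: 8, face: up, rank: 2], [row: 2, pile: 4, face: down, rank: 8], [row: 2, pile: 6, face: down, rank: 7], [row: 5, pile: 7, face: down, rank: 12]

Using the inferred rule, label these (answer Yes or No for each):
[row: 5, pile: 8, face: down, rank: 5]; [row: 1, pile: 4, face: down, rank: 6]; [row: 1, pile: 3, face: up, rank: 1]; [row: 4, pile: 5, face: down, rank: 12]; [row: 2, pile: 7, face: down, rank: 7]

No, No, Yes, No, No

All 'Yes' examples share one property — face is up AND row ≤ 3 — and every 'No' example lacks it.
[row: 5, pile: 8, face: down, rank: 5] → face is down, row = 5 → No.
[row: 1, pile: 4, face: down, rank: 6] → face is down, row = 1 → No.
[row: 1, pile: 3, face: up, rank: 1] → face is up, row = 1 → Yes.
[row: 4, pile: 5, face: down, rank: 12] → face is down, row = 4 → No.
[row: 2, pile: 7, face: down, rank: 7] → face is down, row = 2 → No.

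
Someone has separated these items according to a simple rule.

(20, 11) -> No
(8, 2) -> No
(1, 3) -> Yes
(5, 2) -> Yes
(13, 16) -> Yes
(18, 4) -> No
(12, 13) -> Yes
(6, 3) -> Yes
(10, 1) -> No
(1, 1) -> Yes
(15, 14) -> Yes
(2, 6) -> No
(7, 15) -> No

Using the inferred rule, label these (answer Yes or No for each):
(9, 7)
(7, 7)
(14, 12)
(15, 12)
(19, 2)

The common property of the 'Yes' items is: |first − second| ≤ 3. No 'No' item has it.
(9, 7) — |9−7| = 2, hence Yes. (7, 7) — |7−7| = 0, hence Yes. (14, 12) — |14−12| = 2, hence Yes. (15, 12) — |15−12| = 3, hence Yes. (19, 2) — |19−2| = 17, hence No.

Yes, Yes, Yes, Yes, No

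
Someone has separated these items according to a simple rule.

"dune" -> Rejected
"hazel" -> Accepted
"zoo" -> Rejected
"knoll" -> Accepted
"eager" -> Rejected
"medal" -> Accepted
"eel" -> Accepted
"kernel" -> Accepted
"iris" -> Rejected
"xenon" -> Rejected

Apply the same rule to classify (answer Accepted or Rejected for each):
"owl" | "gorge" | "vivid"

The common property of the 'Accepted' items is: contains 'l'. No 'Rejected' item has it.
"owl": has 'l' — matches, so Accepted.
"gorge": no 'l' — does not fit, so Rejected.
"vivid": no 'l' — does not fit, so Rejected.

Accepted, Rejected, Rejected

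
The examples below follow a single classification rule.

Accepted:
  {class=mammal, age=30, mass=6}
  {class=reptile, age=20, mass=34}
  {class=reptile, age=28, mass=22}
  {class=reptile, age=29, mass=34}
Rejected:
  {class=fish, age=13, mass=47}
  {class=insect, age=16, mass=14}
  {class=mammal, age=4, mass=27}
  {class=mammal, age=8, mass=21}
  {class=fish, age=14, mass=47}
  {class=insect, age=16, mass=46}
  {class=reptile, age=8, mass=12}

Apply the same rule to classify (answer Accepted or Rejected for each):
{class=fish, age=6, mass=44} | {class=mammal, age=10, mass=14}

Rejected, Rejected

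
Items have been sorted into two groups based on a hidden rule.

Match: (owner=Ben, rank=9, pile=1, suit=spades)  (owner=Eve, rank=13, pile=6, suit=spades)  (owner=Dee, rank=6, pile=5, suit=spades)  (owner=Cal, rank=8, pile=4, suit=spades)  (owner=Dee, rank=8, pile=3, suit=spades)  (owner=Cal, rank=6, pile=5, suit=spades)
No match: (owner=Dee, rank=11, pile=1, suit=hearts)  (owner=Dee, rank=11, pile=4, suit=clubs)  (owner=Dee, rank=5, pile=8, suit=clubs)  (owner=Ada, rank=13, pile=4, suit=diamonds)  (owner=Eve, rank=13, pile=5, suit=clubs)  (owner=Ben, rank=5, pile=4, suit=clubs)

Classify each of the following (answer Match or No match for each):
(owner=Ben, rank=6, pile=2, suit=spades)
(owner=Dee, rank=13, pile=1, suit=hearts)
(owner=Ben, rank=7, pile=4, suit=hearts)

All 'Match' examples share one property — suit is spades — and every 'No match' example lacks it.
(owner=Ben, rank=6, pile=2, suit=spades): suit is spades — satisfies this, so Match. (owner=Dee, rank=13, pile=1, suit=hearts): suit is hearts — doesn't qualify, so No match. (owner=Ben, rank=7, pile=4, suit=hearts): suit is hearts — doesn't qualify, so No match.

Match, No match, No match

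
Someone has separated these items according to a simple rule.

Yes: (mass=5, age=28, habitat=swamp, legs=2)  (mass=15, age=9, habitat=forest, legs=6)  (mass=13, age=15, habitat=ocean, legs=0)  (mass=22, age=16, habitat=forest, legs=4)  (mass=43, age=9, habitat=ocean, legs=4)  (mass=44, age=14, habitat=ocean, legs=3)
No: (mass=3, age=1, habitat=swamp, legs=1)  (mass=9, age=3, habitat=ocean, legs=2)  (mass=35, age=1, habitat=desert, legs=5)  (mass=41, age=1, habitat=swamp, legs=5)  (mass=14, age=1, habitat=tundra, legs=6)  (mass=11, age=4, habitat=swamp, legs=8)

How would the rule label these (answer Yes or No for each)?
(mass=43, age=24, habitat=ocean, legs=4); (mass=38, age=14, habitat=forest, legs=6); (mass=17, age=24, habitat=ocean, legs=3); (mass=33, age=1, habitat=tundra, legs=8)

The distinguishing property — age ≥ 9 — holds for all the 'Yes' cases and none of the 'No' cases.
(mass=43, age=24, habitat=ocean, legs=4) → age = 24 → Yes.
(mass=38, age=14, habitat=forest, legs=6) → age = 14 → Yes.
(mass=17, age=24, habitat=ocean, legs=3) → age = 24 → Yes.
(mass=33, age=1, habitat=tundra, legs=8) → age = 1 → No.

Yes, Yes, Yes, No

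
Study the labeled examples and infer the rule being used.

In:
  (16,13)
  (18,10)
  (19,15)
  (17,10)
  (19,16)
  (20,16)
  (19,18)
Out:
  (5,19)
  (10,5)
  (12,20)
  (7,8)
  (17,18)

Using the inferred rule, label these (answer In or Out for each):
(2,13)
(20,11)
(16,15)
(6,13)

Out, In, In, Out

The distinguishing property — first > second AND sum ≥ 24 — holds for all the 'In' cases and none of the 'Out' cases.
(2,13): 2 < 13, 2+13 = 15, fails this test → Out. (20,11): 20 > 11, 20+11 = 31, qualifies → In. (16,15): 16 > 15, 16+15 = 31, qualifies → In. (6,13): 6 < 13, 6+13 = 19, fails this test → Out.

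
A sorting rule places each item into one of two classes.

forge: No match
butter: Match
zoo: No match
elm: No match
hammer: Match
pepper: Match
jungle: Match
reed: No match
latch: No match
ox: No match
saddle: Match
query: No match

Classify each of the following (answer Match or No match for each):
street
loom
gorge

One predicate separates the groups cleanly: length 6.
street → length 6 → Match.
loom → length 4 → No match.
gorge → length 5 → No match.

Match, No match, No match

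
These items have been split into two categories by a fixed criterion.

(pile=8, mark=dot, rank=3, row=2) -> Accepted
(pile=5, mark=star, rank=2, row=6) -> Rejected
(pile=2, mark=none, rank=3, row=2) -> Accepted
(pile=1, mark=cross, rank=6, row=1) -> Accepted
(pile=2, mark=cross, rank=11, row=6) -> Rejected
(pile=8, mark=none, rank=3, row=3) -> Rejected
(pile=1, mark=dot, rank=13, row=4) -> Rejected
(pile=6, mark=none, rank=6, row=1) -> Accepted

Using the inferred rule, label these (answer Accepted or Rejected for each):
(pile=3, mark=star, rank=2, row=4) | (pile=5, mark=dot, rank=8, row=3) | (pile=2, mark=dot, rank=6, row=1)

The classifier is using: row ≤ 2.
(pile=3, mark=star, rank=2, row=4): row = 4, does not pass → Rejected.
(pile=5, mark=dot, rank=8, row=3): row = 3, does not pass → Rejected.
(pile=2, mark=dot, rank=6, row=1): row = 1, fits → Accepted.

Rejected, Rejected, Accepted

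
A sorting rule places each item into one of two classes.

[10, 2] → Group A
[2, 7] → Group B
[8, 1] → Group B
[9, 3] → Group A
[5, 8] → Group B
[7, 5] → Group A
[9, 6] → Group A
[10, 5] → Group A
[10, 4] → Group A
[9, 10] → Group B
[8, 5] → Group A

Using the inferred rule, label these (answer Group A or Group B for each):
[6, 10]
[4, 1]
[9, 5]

Every 'Group A' example satisfies: first > second AND sum ≥ 12. None of the 'Group B' examples do.
[6, 10]: Group B (6 < 10, 6+10 = 16).
[4, 1]: Group B (4 > 1, 4+1 = 5).
[9, 5]: Group A (9 > 5, 9+5 = 14).

Group B, Group B, Group A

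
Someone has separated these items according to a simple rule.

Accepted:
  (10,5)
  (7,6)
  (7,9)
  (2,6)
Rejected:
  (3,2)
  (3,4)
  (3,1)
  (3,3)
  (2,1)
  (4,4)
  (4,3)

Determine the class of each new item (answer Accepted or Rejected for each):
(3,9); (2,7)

Accepted, Accepted

The distinguishing property — second ≥ 5 — holds for all the 'Accepted' cases and none of the 'Rejected' cases.
(3,9): second 9, fits → Accepted. (2,7): second 7, fits → Accepted.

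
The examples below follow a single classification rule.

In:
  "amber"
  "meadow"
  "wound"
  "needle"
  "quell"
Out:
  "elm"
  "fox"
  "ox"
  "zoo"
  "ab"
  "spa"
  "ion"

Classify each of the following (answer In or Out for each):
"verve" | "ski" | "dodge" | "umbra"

In, Out, In, In

Every 'In' example satisfies: length ≥ 5. None of the 'Out' examples do.
"verve" — length 5, hence In. "ski" — length 3, hence Out. "dodge" — length 5, hence In. "umbra" — length 5, hence In.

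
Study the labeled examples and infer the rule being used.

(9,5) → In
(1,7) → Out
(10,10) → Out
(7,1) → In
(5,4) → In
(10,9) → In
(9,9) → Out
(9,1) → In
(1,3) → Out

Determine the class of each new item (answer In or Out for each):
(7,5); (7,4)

In, In

Rule: first > second. This holds for each 'In' example and fails for each 'Out' one.
(7,5) → 7 > 5 → In.
(7,4) → 7 > 4 → In.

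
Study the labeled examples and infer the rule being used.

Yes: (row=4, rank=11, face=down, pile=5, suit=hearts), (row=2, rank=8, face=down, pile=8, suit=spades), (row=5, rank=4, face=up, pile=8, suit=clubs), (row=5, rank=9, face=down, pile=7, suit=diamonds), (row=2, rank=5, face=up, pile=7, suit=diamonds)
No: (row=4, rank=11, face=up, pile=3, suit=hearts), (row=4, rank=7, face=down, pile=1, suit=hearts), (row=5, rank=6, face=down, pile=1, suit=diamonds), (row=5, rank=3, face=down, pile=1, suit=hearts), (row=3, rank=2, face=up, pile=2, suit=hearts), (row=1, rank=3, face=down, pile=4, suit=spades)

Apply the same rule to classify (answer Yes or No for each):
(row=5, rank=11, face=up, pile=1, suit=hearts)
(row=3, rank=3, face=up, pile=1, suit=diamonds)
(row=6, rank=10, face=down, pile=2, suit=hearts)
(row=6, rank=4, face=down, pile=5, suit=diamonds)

Rule: pile ≥ 5. This holds for each 'Yes' example and fails for each 'No' one.

No, No, No, Yes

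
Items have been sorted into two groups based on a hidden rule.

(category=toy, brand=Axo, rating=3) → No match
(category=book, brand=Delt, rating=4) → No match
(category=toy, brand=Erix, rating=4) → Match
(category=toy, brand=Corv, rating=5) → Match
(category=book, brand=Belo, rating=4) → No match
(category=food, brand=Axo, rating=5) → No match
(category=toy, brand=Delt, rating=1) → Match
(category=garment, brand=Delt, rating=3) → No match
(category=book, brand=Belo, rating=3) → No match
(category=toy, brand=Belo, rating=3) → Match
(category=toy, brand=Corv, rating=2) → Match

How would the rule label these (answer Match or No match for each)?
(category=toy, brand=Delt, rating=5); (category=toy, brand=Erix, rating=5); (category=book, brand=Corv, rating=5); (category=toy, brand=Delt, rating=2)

Match, Match, No match, Match

The simplest hypothesis consistent with all the labels is: category is toy AND brand is not Axo.
(category=toy, brand=Delt, rating=5): category is toy, brand is Delt — checks out, so Match. (category=toy, brand=Erix, rating=5): category is toy, brand is Erix — checks out, so Match. (category=book, brand=Corv, rating=5): category is book, brand is Corv — does not pass, so No match. (category=toy, brand=Delt, rating=2): category is toy, brand is Delt — checks out, so Match.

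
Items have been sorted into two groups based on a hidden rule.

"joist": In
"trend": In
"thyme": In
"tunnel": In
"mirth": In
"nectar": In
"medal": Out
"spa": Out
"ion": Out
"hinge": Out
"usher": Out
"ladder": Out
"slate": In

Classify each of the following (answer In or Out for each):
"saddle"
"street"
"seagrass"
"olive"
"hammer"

The common property of the 'In' items is: contains 't'. No 'Out' item has it.

Out, In, Out, Out, Out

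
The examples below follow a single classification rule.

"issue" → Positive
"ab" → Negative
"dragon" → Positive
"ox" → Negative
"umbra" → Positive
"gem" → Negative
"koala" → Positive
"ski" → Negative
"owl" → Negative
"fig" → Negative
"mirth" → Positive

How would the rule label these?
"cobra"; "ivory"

All 'Positive' examples share one property — length ≥ 5 — and every 'Negative' example lacks it.
"cobra" — length 5, hence Positive. "ivory" — length 5, hence Positive.

Positive, Positive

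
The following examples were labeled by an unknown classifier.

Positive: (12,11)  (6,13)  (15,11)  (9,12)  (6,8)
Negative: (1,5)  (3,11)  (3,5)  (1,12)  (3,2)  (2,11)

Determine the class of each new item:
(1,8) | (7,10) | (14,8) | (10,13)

A rule that fits every label: first ≥ 5 — true of each 'Positive' example, false of each 'Negative' one.
(1,8): first 1 — lacks this property, so Negative. (7,10): first 7 — matches, so Positive. (14,8): first 14 — matches, so Positive. (10,13): first 10 — matches, so Positive.

Negative, Positive, Positive, Positive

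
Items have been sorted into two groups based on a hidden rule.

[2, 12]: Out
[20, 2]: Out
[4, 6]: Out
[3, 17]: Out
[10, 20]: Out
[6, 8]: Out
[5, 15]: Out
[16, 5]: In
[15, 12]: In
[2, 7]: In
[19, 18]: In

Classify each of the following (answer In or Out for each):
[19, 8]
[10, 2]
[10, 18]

In, Out, Out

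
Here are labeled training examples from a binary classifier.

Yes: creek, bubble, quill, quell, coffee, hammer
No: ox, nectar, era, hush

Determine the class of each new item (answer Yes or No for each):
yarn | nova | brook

No, No, Yes

The distinguishing property — has a double letter — holds for all the 'Yes' cases and none of the 'No' cases.
yarn: no doubled letter — doesn't match, so No.
nova: no doubled letter — doesn't match, so No.
brook: 'oo' doubled — matches, so Yes.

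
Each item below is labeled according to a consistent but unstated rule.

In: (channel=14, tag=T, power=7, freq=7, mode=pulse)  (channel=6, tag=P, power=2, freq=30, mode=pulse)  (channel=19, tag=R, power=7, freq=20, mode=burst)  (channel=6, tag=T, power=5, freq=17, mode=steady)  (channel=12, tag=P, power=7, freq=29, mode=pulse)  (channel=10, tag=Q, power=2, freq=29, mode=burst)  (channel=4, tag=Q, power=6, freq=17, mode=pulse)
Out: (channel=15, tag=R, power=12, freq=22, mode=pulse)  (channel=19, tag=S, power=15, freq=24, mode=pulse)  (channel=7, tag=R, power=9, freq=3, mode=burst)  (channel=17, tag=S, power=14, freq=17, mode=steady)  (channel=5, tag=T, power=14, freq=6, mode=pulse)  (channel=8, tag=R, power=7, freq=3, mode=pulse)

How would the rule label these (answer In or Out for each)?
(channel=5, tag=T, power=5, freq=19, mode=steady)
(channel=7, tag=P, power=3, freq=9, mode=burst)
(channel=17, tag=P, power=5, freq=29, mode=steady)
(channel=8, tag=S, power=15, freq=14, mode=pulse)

In, In, In, Out

Every 'In' example satisfies: power ≤ 7 AND freq ≥ 6. None of the 'Out' examples do.
(channel=5, tag=T, power=5, freq=19, mode=steady): power = 5, freq = 19 — meets the rule, so In. (channel=7, tag=P, power=3, freq=9, mode=burst): power = 3, freq = 9 — meets the rule, so In. (channel=17, tag=P, power=5, freq=29, mode=steady): power = 5, freq = 29 — meets the rule, so In. (channel=8, tag=S, power=15, freq=14, mode=pulse): power = 15, freq = 14 — does not fit, so Out.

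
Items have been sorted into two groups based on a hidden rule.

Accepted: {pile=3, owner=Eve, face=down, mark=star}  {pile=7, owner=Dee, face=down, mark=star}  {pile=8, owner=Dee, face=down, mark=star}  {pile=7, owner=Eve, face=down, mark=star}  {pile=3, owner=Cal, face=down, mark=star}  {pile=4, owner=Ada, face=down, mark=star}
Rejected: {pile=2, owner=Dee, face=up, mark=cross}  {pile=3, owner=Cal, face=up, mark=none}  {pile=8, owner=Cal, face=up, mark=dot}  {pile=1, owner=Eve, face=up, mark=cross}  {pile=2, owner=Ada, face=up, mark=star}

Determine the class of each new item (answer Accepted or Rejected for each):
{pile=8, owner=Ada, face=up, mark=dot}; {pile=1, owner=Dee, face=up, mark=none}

Rejected, Rejected

The common property of the 'Accepted' items is: face is down. No 'Rejected' item has it.
Rejected: {pile=8, owner=Ada, face=up, mark=dot}, since face is up. Rejected: {pile=1, owner=Dee, face=up, mark=none}, since face is up.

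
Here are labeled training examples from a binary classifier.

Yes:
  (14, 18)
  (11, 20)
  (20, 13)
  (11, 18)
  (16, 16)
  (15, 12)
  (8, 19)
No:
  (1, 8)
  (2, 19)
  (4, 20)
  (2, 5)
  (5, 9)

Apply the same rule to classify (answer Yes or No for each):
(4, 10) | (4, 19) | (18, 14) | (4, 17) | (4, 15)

No, No, Yes, No, No

All 'Yes' examples share one property — sum ≥ 27 — and every 'No' example lacks it.
(4, 10): 4+10 = 14 — doesn't qualify, so No.
(4, 19): 4+19 = 23 — doesn't qualify, so No.
(18, 14): 18+14 = 32 — passes, so Yes.
(4, 17): 4+17 = 21 — doesn't qualify, so No.
(4, 15): 4+15 = 19 — doesn't qualify, so No.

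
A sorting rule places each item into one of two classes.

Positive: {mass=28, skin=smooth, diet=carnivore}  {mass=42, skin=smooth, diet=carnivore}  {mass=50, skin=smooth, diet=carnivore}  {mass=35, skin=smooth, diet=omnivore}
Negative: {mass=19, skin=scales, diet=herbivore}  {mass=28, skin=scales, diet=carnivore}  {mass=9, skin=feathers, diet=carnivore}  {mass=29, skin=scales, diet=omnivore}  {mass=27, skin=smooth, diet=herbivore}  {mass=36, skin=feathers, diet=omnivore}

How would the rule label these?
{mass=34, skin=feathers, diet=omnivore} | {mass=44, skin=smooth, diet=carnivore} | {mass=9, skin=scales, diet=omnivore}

Negative, Positive, Negative

A rule that fits every label: skin is smooth AND mass ≥ 28 — true of each 'Positive' example, false of each 'Negative' one.
Negative: {mass=34, skin=feathers, diet=omnivore}, since skin is feathers, mass = 34.
Positive: {mass=44, skin=smooth, diet=carnivore}, since skin is smooth, mass = 44.
Negative: {mass=9, skin=scales, diet=omnivore}, since skin is scales, mass = 9.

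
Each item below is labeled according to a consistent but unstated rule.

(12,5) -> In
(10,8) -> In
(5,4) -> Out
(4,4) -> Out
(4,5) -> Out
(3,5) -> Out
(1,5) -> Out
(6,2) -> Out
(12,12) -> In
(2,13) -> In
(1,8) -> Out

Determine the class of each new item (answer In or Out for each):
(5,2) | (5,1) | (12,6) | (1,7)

The common property of the 'In' items is: sum ≥ 15. No 'Out' item has it.
(5,2): 5+2 = 7, does not pass → Out.
(5,1): 5+1 = 6, does not pass → Out.
(12,6): 12+6 = 18, satisfies this → In.
(1,7): 1+7 = 8, does not pass → Out.

Out, Out, In, Out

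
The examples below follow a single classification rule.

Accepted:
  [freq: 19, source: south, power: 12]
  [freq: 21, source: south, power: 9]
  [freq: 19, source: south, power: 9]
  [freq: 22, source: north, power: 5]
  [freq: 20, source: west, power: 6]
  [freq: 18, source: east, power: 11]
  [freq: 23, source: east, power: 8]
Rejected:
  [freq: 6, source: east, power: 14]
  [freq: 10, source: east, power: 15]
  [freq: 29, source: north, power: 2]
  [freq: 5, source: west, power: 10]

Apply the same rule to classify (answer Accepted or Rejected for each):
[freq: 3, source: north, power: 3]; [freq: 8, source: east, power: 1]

All 'Accepted' examples share one property — freq ≥ 18 AND freq ≤ 23 — and every 'Rejected' example lacks it.
[freq: 3, source: north, power: 3]: freq = 3, fails this test → Rejected. [freq: 8, source: east, power: 1]: freq = 8, fails this test → Rejected.

Rejected, Rejected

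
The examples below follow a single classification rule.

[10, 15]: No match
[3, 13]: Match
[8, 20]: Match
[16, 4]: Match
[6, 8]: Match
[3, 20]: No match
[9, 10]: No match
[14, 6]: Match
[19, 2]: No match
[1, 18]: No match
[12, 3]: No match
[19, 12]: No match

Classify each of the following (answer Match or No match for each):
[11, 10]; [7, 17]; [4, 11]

The classifier is using: sum is even.

No match, Match, No match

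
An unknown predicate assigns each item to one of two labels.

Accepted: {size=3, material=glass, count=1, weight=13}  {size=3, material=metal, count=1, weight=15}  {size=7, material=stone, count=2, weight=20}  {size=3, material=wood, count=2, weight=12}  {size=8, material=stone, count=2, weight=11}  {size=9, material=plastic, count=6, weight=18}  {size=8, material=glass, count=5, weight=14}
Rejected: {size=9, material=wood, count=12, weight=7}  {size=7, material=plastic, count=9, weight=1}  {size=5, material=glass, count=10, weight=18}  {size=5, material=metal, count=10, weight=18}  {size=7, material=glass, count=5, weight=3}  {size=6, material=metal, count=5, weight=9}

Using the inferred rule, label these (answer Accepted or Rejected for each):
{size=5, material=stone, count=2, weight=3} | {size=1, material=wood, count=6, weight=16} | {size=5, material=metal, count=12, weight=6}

Rejected, Accepted, Rejected

The classifier is using: count ≤ 6 AND weight ≥ 11.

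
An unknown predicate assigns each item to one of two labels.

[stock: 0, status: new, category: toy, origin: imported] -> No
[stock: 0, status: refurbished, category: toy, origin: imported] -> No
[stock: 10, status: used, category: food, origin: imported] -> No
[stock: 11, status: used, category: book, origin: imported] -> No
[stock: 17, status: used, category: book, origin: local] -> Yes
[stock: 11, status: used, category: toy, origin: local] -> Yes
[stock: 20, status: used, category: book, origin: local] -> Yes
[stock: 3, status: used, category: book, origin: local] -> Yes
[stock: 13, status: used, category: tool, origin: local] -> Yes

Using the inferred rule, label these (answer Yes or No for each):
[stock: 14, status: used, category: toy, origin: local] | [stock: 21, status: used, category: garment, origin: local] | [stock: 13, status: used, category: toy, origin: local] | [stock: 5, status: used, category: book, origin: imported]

Every 'Yes' example satisfies: origin is local. None of the 'No' examples do.
[stock: 14, status: used, category: toy, origin: local]: origin is local — has this property, so Yes. [stock: 21, status: used, category: garment, origin: local]: origin is local — has this property, so Yes. [stock: 13, status: used, category: toy, origin: local]: origin is local — has this property, so Yes. [stock: 5, status: used, category: book, origin: imported]: origin is imported — doesn't qualify, so No.

Yes, Yes, Yes, No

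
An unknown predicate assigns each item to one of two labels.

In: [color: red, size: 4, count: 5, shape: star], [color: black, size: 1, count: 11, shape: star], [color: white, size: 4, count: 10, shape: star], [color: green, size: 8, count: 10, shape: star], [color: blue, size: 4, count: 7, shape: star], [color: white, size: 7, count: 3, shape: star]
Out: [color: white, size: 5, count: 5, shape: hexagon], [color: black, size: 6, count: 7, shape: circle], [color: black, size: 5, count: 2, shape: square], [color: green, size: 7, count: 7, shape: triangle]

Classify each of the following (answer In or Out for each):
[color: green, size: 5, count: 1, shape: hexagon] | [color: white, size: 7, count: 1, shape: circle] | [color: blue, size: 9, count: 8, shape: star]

The distinguishing property — shape is star — holds for all the 'In' cases and none of the 'Out' cases.
[color: green, size: 5, count: 1, shape: hexagon]: shape is hexagon — does not fit, so Out. [color: white, size: 7, count: 1, shape: circle]: shape is circle — does not fit, so Out. [color: blue, size: 9, count: 8, shape: star]: shape is star — satisfies this, so In.

Out, Out, In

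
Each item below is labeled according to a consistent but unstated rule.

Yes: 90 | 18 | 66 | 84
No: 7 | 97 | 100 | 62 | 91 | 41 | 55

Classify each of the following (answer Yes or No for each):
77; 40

One predicate separates the groups cleanly: multiple of 3.

No, No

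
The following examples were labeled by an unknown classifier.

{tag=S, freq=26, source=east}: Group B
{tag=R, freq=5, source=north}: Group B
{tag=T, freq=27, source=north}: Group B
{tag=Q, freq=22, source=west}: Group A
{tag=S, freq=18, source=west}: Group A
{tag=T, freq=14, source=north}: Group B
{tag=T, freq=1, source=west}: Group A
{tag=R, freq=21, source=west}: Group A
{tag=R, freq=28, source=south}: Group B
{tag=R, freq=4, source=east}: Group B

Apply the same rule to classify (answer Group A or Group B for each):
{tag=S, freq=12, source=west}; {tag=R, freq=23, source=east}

Group A, Group B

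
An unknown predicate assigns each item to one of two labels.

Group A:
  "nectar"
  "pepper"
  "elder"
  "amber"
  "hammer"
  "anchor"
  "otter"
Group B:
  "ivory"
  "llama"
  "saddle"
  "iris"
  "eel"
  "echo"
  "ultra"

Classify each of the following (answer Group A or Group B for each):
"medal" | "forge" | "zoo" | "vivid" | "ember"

Group B, Group B, Group B, Group B, Group A

The simplest hypothesis consistent with all the labels is: ends with 'r'.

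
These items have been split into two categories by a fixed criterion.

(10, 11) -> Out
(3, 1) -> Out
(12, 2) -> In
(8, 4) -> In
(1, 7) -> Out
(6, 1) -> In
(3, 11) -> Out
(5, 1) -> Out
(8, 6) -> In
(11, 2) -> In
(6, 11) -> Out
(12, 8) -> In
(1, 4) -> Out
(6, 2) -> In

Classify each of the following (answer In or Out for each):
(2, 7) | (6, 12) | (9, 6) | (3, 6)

The classifier is using: first > second AND sum ≥ 7.
Out: (2, 7), since 2 < 7, 2+7 = 9. Out: (6, 12), since 6 < 12, 6+12 = 18. In: (9, 6), since 9 > 6, 9+6 = 15. Out: (3, 6), since 3 < 6, 3+6 = 9.

Out, Out, In, Out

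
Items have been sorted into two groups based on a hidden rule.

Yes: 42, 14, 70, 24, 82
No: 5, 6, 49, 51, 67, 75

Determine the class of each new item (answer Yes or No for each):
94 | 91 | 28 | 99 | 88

Yes, No, Yes, No, Yes

Rule: even AND at least 14. This holds for each 'Yes' example and fails for each 'No' one.
Yes: 94, since 94 is even, 94 ≥ 14. No: 91, since 91 is odd, 91 ≥ 14. Yes: 28, since 28 is even, 28 ≥ 14. No: 99, since 99 is odd, 99 ≥ 14. Yes: 88, since 88 is even, 88 ≥ 14.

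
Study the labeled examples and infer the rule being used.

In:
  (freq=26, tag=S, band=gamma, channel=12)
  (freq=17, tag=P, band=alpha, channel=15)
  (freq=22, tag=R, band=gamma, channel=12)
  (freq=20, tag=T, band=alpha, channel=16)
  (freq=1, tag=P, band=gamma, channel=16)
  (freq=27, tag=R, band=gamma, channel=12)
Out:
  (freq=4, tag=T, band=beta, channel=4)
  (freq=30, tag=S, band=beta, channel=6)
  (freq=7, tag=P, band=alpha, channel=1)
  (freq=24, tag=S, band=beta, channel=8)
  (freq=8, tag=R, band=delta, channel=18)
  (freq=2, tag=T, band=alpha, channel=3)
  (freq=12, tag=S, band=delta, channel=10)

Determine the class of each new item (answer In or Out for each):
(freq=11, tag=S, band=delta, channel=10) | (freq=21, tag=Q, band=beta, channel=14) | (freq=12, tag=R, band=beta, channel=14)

'In' ⟺ channel ≥ 12 AND channel ≤ 16.
Out: (freq=11, tag=S, band=delta, channel=10), since channel = 10. In: (freq=21, tag=Q, band=beta, channel=14), since channel = 14. In: (freq=12, tag=R, band=beta, channel=14), since channel = 14.

Out, In, In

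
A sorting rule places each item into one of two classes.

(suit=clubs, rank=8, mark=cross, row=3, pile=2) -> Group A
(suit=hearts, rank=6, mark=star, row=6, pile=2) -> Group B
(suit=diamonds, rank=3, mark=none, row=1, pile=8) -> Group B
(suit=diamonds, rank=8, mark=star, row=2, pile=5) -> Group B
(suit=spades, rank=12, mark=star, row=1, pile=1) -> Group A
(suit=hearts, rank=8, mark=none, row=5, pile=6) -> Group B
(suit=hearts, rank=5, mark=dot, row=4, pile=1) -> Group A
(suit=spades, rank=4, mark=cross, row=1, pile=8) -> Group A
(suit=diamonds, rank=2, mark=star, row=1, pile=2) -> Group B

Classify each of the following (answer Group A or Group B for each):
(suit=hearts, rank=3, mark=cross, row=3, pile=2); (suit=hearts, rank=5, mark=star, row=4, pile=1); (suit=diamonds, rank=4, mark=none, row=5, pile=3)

One predicate separates the groups cleanly: mark is cross OR pile = 1.
(suit=hearts, rank=3, mark=cross, row=3, pile=2): mark is cross, pile = 2, checks out → Group A.
(suit=hearts, rank=5, mark=star, row=4, pile=1): mark is star, pile = 1, checks out → Group A.
(suit=diamonds, rank=4, mark=none, row=5, pile=3): mark is none, pile = 3, fails this test → Group B.

Group A, Group A, Group B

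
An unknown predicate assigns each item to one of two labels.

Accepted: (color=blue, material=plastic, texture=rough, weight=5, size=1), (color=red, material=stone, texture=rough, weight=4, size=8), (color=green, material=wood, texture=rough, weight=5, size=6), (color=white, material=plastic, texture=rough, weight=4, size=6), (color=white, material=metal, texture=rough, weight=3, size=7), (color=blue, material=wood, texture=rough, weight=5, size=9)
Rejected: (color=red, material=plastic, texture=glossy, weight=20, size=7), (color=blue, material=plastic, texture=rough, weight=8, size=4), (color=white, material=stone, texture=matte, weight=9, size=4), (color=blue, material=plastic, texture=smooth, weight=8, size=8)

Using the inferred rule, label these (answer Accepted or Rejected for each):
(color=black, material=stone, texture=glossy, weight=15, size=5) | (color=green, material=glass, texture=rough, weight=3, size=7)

One predicate separates the groups cleanly: weight ≤ 5.
(color=black, material=stone, texture=glossy, weight=15, size=5) — weight = 15, hence Rejected.
(color=green, material=glass, texture=rough, weight=3, size=7) — weight = 3, hence Accepted.

Rejected, Accepted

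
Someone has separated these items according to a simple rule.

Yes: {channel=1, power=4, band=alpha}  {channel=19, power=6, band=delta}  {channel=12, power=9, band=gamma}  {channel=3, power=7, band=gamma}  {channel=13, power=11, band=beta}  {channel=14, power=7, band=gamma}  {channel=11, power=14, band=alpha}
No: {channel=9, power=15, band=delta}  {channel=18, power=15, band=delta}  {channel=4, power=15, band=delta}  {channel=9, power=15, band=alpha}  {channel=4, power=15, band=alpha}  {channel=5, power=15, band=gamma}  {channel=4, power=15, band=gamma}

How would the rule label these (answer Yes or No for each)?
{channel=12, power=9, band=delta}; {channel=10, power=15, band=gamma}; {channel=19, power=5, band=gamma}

Yes, No, Yes

The simplest hypothesis consistent with all the labels is: power ≤ 14.
Yes: {channel=12, power=9, band=delta}, since power = 9.
No: {channel=10, power=15, band=gamma}, since power = 15.
Yes: {channel=19, power=5, band=gamma}, since power = 5.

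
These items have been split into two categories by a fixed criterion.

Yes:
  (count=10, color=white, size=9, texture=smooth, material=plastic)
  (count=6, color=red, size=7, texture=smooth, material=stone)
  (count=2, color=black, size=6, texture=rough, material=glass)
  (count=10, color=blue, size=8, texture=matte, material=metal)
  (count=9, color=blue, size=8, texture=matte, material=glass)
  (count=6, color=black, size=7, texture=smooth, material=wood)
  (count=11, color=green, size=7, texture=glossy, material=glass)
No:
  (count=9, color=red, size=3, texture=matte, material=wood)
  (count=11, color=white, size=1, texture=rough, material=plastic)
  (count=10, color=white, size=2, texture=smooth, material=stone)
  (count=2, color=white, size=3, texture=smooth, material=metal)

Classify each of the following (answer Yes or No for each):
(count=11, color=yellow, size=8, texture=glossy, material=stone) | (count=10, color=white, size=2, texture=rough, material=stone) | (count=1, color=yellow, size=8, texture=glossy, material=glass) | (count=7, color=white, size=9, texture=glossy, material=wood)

The simplest hypothesis consistent with all the labels is: size ≥ 6.

Yes, No, Yes, Yes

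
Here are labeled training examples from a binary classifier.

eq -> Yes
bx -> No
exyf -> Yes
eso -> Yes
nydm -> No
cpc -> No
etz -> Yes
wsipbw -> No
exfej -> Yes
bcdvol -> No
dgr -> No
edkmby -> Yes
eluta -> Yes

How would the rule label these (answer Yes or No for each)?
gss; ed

The classifier is using: contains 'e'.
gss: no 'e', does not satisfy this → No. ed: has 'e', fits → Yes.

No, Yes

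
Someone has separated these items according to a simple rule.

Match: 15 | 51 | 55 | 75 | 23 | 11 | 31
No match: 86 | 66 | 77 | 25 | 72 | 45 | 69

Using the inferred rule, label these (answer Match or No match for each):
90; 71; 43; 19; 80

All 'Match' examples share one property — ≡ 3 (mod 4) — and every 'No match' example lacks it.
90: 90 mod 4 = 2 — doesn't match, so No match. 71: 71 mod 4 = 3 — meets the rule, so Match. 43: 43 mod 4 = 3 — meets the rule, so Match. 19: 19 mod 4 = 3 — meets the rule, so Match. 80: 80 mod 4 = 0 — doesn't match, so No match.

No match, Match, Match, Match, No match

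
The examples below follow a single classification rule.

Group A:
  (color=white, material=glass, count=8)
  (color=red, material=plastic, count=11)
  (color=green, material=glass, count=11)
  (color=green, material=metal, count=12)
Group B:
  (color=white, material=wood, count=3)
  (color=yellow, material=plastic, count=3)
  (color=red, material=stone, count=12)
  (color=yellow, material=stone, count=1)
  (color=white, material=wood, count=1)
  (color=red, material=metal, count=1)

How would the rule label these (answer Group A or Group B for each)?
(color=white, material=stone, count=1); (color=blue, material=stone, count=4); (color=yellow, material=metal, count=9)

One predicate separates the groups cleanly: material is not stone AND count ≥ 8.
(color=white, material=stone, count=1) → material is stone, count = 1 → Group B.
(color=blue, material=stone, count=4) → material is stone, count = 4 → Group B.
(color=yellow, material=metal, count=9) → material is metal, count = 9 → Group A.

Group B, Group B, Group A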